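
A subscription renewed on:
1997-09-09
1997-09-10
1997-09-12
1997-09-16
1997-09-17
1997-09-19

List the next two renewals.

1997-09-23, 1997-09-24

The gap pattern 1, 2, 4, 1, 2 repeats every 3 events.
These are the Tuesdays, Wednesdays and Fridays of each week.
Next Tuesday: 1997-09-23.
The following Wednesday is 1997-09-24.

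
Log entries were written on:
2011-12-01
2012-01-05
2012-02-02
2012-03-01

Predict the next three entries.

All dates are Thursdays, 35, 28, 28 days apart.
Specifically, the 1st Thursday of each month.
April 2012 — 1st Thursday is 2012-04-05.
1st Thursday of May 2012: 2012-05-03.
1st Thursday of June 2012: 2012-06-07.

2012-04-05, 2012-05-03, 2012-06-07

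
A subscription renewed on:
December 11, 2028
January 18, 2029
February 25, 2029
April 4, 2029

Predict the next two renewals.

The spacing is 38, 38, 38 days — always 38 days.
April 4, 2029 + 38 days = May 12, 2029.
May 12, 2029 + 38 days = June 19, 2029.

May 12, 2029; June 19, 2029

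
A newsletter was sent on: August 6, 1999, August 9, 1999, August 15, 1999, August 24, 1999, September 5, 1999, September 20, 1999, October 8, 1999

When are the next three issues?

October 29, 1999; November 22, 1999; December 19, 1999

Gaps: 3, 6, 9, 12, 15, 18 days — each gap is 3 larger than the previous one.
Next gap: 21 days. October 8, 1999 + 21 days = October 29, 1999.
Next gap: 24 days. October 29, 1999 + 24 days = November 22, 1999.
Next gap: 27 days. November 22, 1999 + 27 days = December 19, 1999.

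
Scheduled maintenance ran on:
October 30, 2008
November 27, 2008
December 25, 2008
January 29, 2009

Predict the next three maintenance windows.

All Thursdays; the gaps (28, 28, 35) vary with month length.
This is the last Thursday of each month.
Last Thursday of February 2009: February 26, 2009.
Last Thursday of March 2009: March 26, 2009.
Last Thursday of April 2009: April 30, 2009.

February 26, 2009; March 26, 2009; April 30, 2009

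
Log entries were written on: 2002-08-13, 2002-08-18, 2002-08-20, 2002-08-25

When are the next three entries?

2002-08-27, 2002-09-01, 2002-09-03

Gaps: 5, 2, 5 days — not constant, but cyclic with period 2.
The events fall on every Tuesday and Sunday.
The following Tuesday is 2002-08-27.
Next Sunday: 2002-09-01.
Next Tuesday: 2002-09-03.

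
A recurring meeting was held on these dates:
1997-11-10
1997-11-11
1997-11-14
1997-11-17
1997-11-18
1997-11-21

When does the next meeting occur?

Gaps: 1, 3, 3, 1, 3 days — not constant, but cyclic with period 3.
The events fall on every Monday, Tuesday and Friday.
The following Monday is 1997-11-24.

1997-11-24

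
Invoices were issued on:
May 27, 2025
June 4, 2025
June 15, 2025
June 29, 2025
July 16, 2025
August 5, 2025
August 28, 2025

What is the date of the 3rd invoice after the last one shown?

November 23, 2025

Intervals are 8, 11, 14, 17, 20, 23 days — an arithmetic progression with common difference 3.
Next gap: 26 days. August 28, 2025 + 26 days = September 23, 2025.
Next gap: 29 days. September 23, 2025 + 29 days = October 22, 2025.
Next gap: 32 days. October 22, 2025 + 32 days = November 23, 2025.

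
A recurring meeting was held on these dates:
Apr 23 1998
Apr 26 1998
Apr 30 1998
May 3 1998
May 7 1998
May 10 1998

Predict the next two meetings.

May 14 1998, May 17 1998

Gaps: 3, 4, 3, 4, 3 days — not constant, but cyclic with period 2.
The events fall on every Thursday and Sunday.
Next Thursday: May 14 1998.
The following Sunday is May 17 1998.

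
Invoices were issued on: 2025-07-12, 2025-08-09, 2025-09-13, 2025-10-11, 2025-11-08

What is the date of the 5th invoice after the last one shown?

2026-04-11

Gaps: 28, 35, 28, 28 days — a mix of 28 and 35. Every date is a Saturday.
Each is the 2nd Saturday of its month.
2nd Saturday of December 2025: 2025-12-13.
January 2026 — 2nd Saturday is 2026-01-10.
2nd Saturday of February 2026: 2026-02-14.
2nd Saturday of March 2026: 2026-03-14.
2nd Saturday of April 2026: 2026-04-11.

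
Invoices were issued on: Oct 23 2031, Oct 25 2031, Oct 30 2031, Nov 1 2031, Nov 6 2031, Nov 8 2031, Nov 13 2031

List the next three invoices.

Nov 15 2031, Nov 20 2031, Nov 22 2031

The gap pattern 2, 5, 2, 5, 2, 5 repeats every 2 events.
These are the Thursdays and Saturdays of each week.
The following Saturday is Nov 15 2031.
Next Thursday: Nov 20 2031.
Next Saturday: Nov 22 2031.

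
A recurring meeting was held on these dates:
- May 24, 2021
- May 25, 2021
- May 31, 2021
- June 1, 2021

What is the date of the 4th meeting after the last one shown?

The gap pattern 1, 6, 1 repeats every 2 events.
These are the Mondays and Tuesdays of each week.
The following Monday is June 7, 2021.
The following Tuesday is June 8, 2021.
The following Monday is June 14, 2021.
The following Tuesday is June 15, 2021.

June 15, 2021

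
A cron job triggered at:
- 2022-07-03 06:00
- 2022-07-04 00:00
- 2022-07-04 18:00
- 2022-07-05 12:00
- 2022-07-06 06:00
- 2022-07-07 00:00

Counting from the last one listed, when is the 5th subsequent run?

2022-07-10 18:00

Spacing: 18, 18, 18, 18, 18 h — constant 18 h.
2022-07-07 00:00 + 18 h = 2022-07-07 18:00.
2022-07-07 18:00 + 18 h = 2022-07-08 12:00.
2022-07-08 12:00 + 18 h = 2022-07-09 06:00.
2022-07-09 06:00 + 18 h = 2022-07-10 00:00.
2022-07-10 00:00 + 18 h = 2022-07-10 18:00.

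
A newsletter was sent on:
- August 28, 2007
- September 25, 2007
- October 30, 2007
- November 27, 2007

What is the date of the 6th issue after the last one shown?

These are Tuesdays with 28, 35, 28-day gaps.
Each is the final Tuesday of its month — October 30, 2007 is past the 28th, so '4th Tuesday' doesn't fit.
December 2007 ends with Tuesday December 25, 2007.
Last Tuesday of January 2008: January 29, 2008.
February 2008 ends with Tuesday February 26, 2008.
Last Tuesday of March 2008: March 25, 2008.
April 2008 ends with Tuesday April 29, 2008.
May 2008 ends with Tuesday May 27, 2008.

May 27, 2008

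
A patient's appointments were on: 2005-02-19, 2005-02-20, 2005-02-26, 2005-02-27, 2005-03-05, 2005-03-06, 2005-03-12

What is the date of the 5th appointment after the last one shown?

2005-03-27

Every event lands on a Saturday or Sunday (gaps cycle 1, 6, 1, 6, 1, 6).
So the schedule is: every Saturday and Sunday.
The following Sunday is 2005-03-13.
Next Saturday: 2005-03-19.
Next Sunday: 2005-03-20.
Next Saturday: 2005-03-26.
The following Sunday is 2005-03-27.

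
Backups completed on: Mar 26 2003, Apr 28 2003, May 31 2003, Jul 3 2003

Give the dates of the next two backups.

The spacing is 33, 33, 33 days — always 33 days.
Jul 3 2003 + 33 days = Aug 5 2003.
Aug 5 2003 + 33 days = Sep 7 2003.

Aug 5 2003, Sep 7 2003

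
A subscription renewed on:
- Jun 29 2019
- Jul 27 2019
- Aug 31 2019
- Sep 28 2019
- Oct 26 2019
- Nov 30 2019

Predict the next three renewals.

Every date is a Saturday; gaps 28, 35, 28, 28, 35 days.
Each is the last Saturday of its month (at least one falls on the 29th or later, ruling out '4th Saturday').
December 2019 ends with Saturday Dec 28 2019.
January 2020 ends with Saturday Jan 25 2020.
February 2020 ends with Saturday Feb 29 2020.

Dec 28 2019, Jan 25 2020, Feb 29 2020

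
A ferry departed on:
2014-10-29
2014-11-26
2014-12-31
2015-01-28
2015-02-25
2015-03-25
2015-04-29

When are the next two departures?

Every date is a Wednesday; gaps 28, 35, 28, 28, 28, 35 days.
Each is the last Wednesday of its month (at least one falls on the 29th or later, ruling out '4th Wednesday').
May 2015 ends with Wednesday 2015-05-27.
Last Wednesday of June 2015: 2015-06-24.

2015-05-27, 2015-06-24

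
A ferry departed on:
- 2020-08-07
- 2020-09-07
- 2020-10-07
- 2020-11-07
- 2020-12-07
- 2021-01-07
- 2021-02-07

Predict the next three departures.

2021-03-07, 2021-04-07, 2021-05-07

Each date is the 7th; the gaps (31, 30, 31, 30, 31, 31) track the month lengths.
The rule is the 7th of each month.
March 2021: 2021-03-07.
April 2021: 2021-04-07.
May 2021: 2021-05-07.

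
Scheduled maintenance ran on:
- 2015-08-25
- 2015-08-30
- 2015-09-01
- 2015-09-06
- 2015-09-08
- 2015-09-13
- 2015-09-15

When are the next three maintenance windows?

The gap pattern 5, 2, 5, 2, 5, 2 repeats every 2 events.
These are the Tuesdays and Sundays of each week.
Next Sunday: 2015-09-20.
Next Tuesday: 2015-09-22.
Next Sunday: 2015-09-27.

2015-09-20, 2015-09-22, 2015-09-27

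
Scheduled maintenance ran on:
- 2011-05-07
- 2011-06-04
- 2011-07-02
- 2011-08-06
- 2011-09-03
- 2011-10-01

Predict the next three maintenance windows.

Gaps: 28, 28, 35, 28, 28 days — a mix of 28 and 35. Every date is a Saturday.
Each is the 1st Saturday of its month.
1st Saturday of November 2011: 2011-11-05.
December 2011 — 1st Saturday is 2011-12-03.
1st Saturday of January 2012: 2012-01-07.

2011-11-05, 2011-12-03, 2012-01-07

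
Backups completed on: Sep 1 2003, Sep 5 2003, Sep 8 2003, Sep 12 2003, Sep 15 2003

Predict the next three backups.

Every event lands on a Monday or Friday (gaps cycle 4, 3, 4, 3).
So the schedule is: every Monday and Friday.
Next Friday: Sep 19 2003.
The following Monday is Sep 22 2003.
Next Friday: Sep 26 2003.

Sep 19 2003, Sep 22 2003, Sep 26 2003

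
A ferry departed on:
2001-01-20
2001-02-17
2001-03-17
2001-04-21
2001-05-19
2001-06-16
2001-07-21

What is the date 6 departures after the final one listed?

2002-01-19

Gaps: 28, 28, 35, 28, 28, 35 days — a mix of 28 and 35. Every date is a Saturday.
Each is the 3rd Saturday of its month.
August 2001 — 3rd Saturday is 2001-08-18.
September 2001 — 3rd Saturday is 2001-09-15.
3rd Saturday of October 2001: 2001-10-20.
3rd Saturday of November 2001: 2001-11-17.
3rd Saturday of December 2001: 2001-12-15.
3rd Saturday of January 2002: 2002-01-19.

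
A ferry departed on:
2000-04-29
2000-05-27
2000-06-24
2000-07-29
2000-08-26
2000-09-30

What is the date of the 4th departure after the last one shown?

2001-01-27

These are Saturdays with 28, 28, 35, 28, 35-day gaps.
Each is the final Saturday of its month — 2000-04-29 is past the 28th, so '4th Saturday' doesn't fit.
Last Saturday of October 2000: 2000-10-28.
November 2000 ends with Saturday 2000-11-25.
December 2000 ends with Saturday 2000-12-30.
January 2001 ends with Saturday 2001-01-27.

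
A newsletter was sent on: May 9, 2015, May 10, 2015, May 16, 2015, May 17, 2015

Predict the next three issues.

May 23, 2015; May 24, 2015; May 30, 2015

Every event lands on a Saturday or Sunday (gaps cycle 1, 6, 1).
So the schedule is: every Saturday and Sunday.
Next Saturday: May 23, 2015.
The following Sunday is May 24, 2015.
Next Saturday: May 30, 2015.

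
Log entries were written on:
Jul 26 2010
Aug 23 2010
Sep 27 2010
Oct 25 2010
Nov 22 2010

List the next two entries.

Gaps: 28, 35, 28, 28 days — a mix of 28 and 35. Every date is a Monday.
Each is the 4th Monday of its month.
December 2010 — 4th Monday is Dec 27 2010.
4th Monday of January 2011: Jan 24 2011.

Dec 27 2010, Jan 24 2011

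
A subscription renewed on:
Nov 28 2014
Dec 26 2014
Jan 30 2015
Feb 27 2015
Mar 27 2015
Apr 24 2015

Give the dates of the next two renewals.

These are Fridays with 28, 35, 28, 28, 28-day gaps.
Each is the final Friday of its month — Jan 30 2015 is past the 28th, so '4th Friday' doesn't fit.
Last Friday of May 2015: May 29 2015.
Last Friday of June 2015: Jun 26 2015.

May 29 2015, Jun 26 2015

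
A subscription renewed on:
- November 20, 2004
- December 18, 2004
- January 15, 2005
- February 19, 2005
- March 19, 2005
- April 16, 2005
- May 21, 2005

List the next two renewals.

Gaps: 28, 28, 35, 28, 28, 35 days — a mix of 28 and 35. Every date is a Saturday.
Each is the 3rd Saturday of its month.
3rd Saturday of June 2005: June 18, 2005.
3rd Saturday of July 2005: July 16, 2005.

June 18, 2005; July 16, 2005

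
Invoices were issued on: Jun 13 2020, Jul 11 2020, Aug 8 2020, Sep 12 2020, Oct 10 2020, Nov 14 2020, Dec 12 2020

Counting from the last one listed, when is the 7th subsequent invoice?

Gaps: 28, 28, 35, 28, 35, 28 days — a mix of 28 and 35. Every date is a Saturday.
Each is the 2nd Saturday of its month.
2nd Saturday of January 2021: Jan 9 2021.
February 2021 — 2nd Saturday is Feb 13 2021.
2nd Saturday of March 2021: Mar 13 2021.
2nd Saturday of April 2021: Apr 10 2021.
May 2021 — 2nd Saturday is May 8 2021.
2nd Saturday of June 2021: Jun 12 2021.
July 2021 — 2nd Saturday is Jul 10 2021.

Jul 10 2021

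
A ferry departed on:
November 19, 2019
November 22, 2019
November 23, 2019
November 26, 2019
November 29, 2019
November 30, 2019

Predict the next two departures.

The gap pattern 3, 1, 3, 3, 1 repeats every 3 events.
These are the Tuesdays, Fridays and Saturdays of each week.
Next Tuesday: December 3, 2019.
Next Friday: December 6, 2019.

December 3, 2019; December 6, 2019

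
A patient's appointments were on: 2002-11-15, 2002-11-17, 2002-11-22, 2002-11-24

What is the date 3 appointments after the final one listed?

The gap pattern 2, 5, 2 repeats every 2 events.
These are the Fridays and Sundays of each week.
The following Friday is 2002-11-29.
The following Sunday is 2002-12-01.
The following Friday is 2002-12-06.

2002-12-06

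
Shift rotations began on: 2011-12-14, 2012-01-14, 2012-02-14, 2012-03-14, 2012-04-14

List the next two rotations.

2012-05-14, 2012-06-14

The day-of-month is always 14 (31, 31, 29, 31 days between events).
So this recurs on the 14th of each month.
May 2012: 2012-05-14.
Next: June 2012 → 2012-06-14.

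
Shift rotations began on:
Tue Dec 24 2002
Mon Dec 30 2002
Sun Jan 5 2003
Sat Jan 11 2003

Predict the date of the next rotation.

The spacing is 6, 6, 6 days — always 6 days.
Sat Jan 11 2003 + 6 days = Fri Jan 17 2003.

Fri Jan 17 2003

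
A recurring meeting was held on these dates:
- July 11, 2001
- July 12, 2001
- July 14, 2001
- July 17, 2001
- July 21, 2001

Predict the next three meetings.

July 26, 2001; August 1, 2001; August 8, 2001

Intervals are 1, 2, 3, 4 days — an arithmetic progression with common difference 1.
Next gap: 5 days. July 21, 2001 + 5 days = July 26, 2001.
Next gap: 6 days. July 26, 2001 + 6 days = August 1, 2001.
Next gap: 7 days. August 1, 2001 + 7 days = August 8, 2001.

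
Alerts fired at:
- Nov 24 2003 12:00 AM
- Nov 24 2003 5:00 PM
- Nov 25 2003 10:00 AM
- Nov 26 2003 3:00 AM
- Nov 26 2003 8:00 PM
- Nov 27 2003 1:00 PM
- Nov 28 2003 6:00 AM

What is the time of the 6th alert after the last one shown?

Dec 2 2003 12:00 PM

The interval is a steady 17 hours (17, 17, 17, 17, 17, 17).
Nov 28 2003 6:00 AM + 17 h = Nov 28 2003 11:00 PM.
Nov 28 2003 11:00 PM + 17 h = Nov 29 2003 4:00 PM.
Nov 29 2003 4:00 PM + 17 h = Nov 30 2003 9:00 AM.
Nov 30 2003 9:00 AM + 17 h = Dec 1 2003 2:00 AM.
Dec 1 2003 2:00 AM + 17 h = Dec 1 2003 7:00 PM.
Dec 1 2003 7:00 PM + 17 h = Dec 2 2003 12:00 PM.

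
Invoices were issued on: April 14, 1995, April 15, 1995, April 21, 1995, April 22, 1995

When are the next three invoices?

Gaps: 1, 6, 1 days — not constant, but cyclic with period 2.
The events fall on every Friday and Saturday.
Next Friday: April 28, 1995.
The following Saturday is April 29, 1995.
The following Friday is May 5, 1995.

April 28, 1995; April 29, 1995; May 5, 1995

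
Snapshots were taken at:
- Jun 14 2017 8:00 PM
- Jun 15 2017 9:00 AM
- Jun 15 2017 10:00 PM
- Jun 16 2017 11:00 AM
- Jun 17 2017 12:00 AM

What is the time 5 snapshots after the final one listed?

The interval is a steady 13 hours (13, 13, 13, 13).
Jun 17 2017 12:00 AM + 13 h = Jun 17 2017 1:00 PM.
Jun 17 2017 1:00 PM + 13 h = Jun 18 2017 2:00 AM.
Jun 18 2017 2:00 AM + 13 h = Jun 18 2017 3:00 PM.
Jun 18 2017 3:00 PM + 13 h = Jun 19 2017 4:00 AM.
Jun 19 2017 4:00 AM + 13 h = Jun 19 2017 5:00 PM.

Jun 19 2017 5:00 PM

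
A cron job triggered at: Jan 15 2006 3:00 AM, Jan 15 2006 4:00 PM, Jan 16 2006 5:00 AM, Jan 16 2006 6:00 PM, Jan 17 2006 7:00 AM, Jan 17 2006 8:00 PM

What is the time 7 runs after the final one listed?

Jan 21 2006 3:00 PM

Gaps: 13, 13, 13, 13, 13 hours — each event is 13 hours after the previous one.
Jan 17 2006 8:00 PM + 13 h = Jan 18 2006 9:00 AM.
Jan 18 2006 9:00 AM + 13 h = Jan 18 2006 10:00 PM.
Jan 18 2006 10:00 PM + 13 h = Jan 19 2006 11:00 AM.
Jan 19 2006 11:00 AM + 13 h = Jan 20 2006 12:00 AM.
Jan 20 2006 12:00 AM + 13 h = Jan 20 2006 1:00 PM.
Jan 20 2006 1:00 PM + 13 h = Jan 21 2006 2:00 AM.
Jan 21 2006 2:00 AM + 13 h = Jan 21 2006 3:00 PM.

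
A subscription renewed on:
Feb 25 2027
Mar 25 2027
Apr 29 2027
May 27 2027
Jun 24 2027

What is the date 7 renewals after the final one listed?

Jan 27 2028

These are Thursdays with 28, 35, 28, 28-day gaps.
Each is the final Thursday of its month — Apr 29 2027 is past the 28th, so '4th Thursday' doesn't fit.
Last Thursday of July 2027: Jul 29 2027.
Last Thursday of August 2027: Aug 26 2027.
Last Thursday of September 2027: Sep 30 2027.
Last Thursday of October 2027: Oct 28 2027.
November 2027 ends with Thursday Nov 25 2027.
December 2027 ends with Thursday Dec 30 2027.
January 2028 ends with Thursday Jan 27 2028.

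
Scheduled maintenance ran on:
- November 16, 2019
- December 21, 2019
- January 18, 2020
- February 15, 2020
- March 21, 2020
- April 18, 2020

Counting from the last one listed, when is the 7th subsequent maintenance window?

November 21, 2020

These are Saturdays at 28- or 35-day spacing (35, 28, 28, 35, 28).
The pattern: 3rd Saturday of the month.
May 2020 — 3rd Saturday is May 16, 2020.
June 2020 — 3rd Saturday is June 20, 2020.
July 2020 — 3rd Saturday is July 18, 2020.
August 2020 — 3rd Saturday is August 15, 2020.
3rd Saturday of September 2020: September 19, 2020.
October 2020 — 3rd Saturday is October 17, 2020.
3rd Saturday of November 2020: November 21, 2020.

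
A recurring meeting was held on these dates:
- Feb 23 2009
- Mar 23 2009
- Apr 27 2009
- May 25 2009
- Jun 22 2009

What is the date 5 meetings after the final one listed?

All dates are Mondays, 28, 35, 28, 28 days apart.
Specifically, the 4th Monday of each month.
July 2009 — 4th Monday is Jul 27 2009.
August 2009 — 4th Monday is Aug 24 2009.
September 2009 — 4th Monday is Sep 28 2009.
4th Monday of October 2009: Oct 26 2009.
4th Monday of November 2009: Nov 23 2009.

Nov 23 2009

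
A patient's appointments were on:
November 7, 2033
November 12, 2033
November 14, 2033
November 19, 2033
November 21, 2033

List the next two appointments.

Gaps: 5, 2, 5, 2 days — not constant, but cyclic with period 2.
The events fall on every Monday and Saturday.
Next Saturday: November 26, 2033.
The following Monday is November 28, 2033.

November 26, 2033; November 28, 2033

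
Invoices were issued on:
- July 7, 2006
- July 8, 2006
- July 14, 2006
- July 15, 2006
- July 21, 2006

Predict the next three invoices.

The gap pattern 1, 6, 1, 6 repeats every 2 events.
These are the Fridays and Saturdays of each week.
The following Saturday is July 22, 2006.
Next Friday: July 28, 2006.
The following Saturday is July 29, 2006.

July 22, 2006; July 28, 2006; July 29, 2006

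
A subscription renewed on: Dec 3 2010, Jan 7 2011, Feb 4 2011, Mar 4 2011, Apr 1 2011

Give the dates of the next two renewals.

May 6 2011, Jun 3 2011

All dates are Fridays, 35, 28, 28, 28 days apart.
Specifically, the 1st Friday of each month.
May 2011 — 1st Friday is May 6 2011.
June 2011 — 1st Friday is Jun 3 2011.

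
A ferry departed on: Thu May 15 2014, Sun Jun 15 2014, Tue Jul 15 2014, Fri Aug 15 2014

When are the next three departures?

The day-of-month is always 15 (31, 30, 31 days between events).
So this recurs on the 15th of each month.
Next: September 2014 → Mon Sep 15 2014.
October 2014: Wed Oct 15 2014.
November 2014: Sat Nov 15 2014.

Mon Sep 15 2014, Wed Oct 15 2014, Sat Nov 15 2014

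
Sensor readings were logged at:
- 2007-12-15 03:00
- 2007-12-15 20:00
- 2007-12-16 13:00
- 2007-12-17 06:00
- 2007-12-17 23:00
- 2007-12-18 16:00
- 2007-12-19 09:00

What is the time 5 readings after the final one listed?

The interval is a steady 17 hours (17, 17, 17, 17, 17, 17).
2007-12-19 09:00 + 17 h = 2007-12-20 02:00.
2007-12-20 02:00 + 17 h = 2007-12-20 19:00.
2007-12-20 19:00 + 17 h = 2007-12-21 12:00.
2007-12-21 12:00 + 17 h = 2007-12-22 05:00.
2007-12-22 05:00 + 17 h = 2007-12-22 22:00.

2007-12-22 22:00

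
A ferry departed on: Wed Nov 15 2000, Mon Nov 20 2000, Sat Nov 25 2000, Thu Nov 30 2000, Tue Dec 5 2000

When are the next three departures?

Sun Dec 10 2000, Fri Dec 15 2000, Wed Dec 20 2000

Gaps between consecutive events: 5, 5, 5, 5 days — a constant 5-day interval.
Tue Dec 5 2000 + 5 days = Sun Dec 10 2000.
Sun Dec 10 2000 + 5 days = Fri Dec 15 2000.
Fri Dec 15 2000 + 5 days = Wed Dec 20 2000.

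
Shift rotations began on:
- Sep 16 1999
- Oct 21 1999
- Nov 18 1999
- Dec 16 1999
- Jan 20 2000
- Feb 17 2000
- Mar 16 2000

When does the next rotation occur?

All dates are Thursdays, 35, 28, 28, 35, 28, 28 days apart.
Specifically, the 3rd Thursday of each month.
April 2000 — 3rd Thursday is Apr 20 2000.

Apr 20 2000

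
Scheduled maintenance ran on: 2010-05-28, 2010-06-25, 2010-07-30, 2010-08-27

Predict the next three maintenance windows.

Every date is a Friday; gaps 28, 35, 28 days.
Each is the last Friday of its month (at least one falls on the 29th or later, ruling out '4th Friday').
September 2010 ends with Friday 2010-09-24.
October 2010 ends with Friday 2010-10-29.
Last Friday of November 2010: 2010-11-26.

2010-09-24, 2010-10-29, 2010-11-26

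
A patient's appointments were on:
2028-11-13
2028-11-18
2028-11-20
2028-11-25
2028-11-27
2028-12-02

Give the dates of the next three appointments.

Every event lands on a Monday or Saturday (gaps cycle 5, 2, 5, 2, 5).
So the schedule is: every Monday and Saturday.
Next Monday: 2028-12-04.
Next Saturday: 2028-12-09.
Next Monday: 2028-12-11.

2028-12-04, 2028-12-09, 2028-12-11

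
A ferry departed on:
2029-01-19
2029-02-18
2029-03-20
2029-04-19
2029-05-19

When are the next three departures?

2029-06-18, 2029-07-18, 2029-08-17

The spacing is 30, 30, 30, 30 days — always 30 days.
2029-05-19 + 30 days = 2029-06-18.
2029-06-18 + 30 days = 2029-07-18.
2029-07-18 + 30 days = 2029-08-17.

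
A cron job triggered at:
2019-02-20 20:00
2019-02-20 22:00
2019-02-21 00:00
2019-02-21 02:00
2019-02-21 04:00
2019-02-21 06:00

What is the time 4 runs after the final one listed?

2019-02-21 14:00

Spacing: 2, 2, 2, 2, 2 h — constant 2 h.
2019-02-21 06:00 + 2 h = 2019-02-21 08:00.
2019-02-21 08:00 + 2 h = 2019-02-21 10:00.
2019-02-21 10:00 + 2 h = 2019-02-21 12:00.
2019-02-21 12:00 + 2 h = 2019-02-21 14:00.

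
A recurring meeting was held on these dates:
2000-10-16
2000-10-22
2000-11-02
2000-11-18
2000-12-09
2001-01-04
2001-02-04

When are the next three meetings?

2001-03-12, 2001-04-22, 2001-06-07

The spacing grows by 5 each time: 6, 11, 16, 21, 26, 31 days.
Next gap: 36 days. 2001-02-04 + 36 days = 2001-03-12.
Next gap: 41 days. 2001-03-12 + 41 days = 2001-04-22.
Next gap: 46 days. 2001-04-22 + 46 days = 2001-06-07.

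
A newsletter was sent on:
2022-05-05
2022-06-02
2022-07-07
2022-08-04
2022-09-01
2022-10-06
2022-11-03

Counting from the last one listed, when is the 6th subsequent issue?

2023-05-04

These are Thursdays at 28- or 35-day spacing (28, 35, 28, 28, 35, 28).
The pattern: 1st Thursday of the month.
December 2022 — 1st Thursday is 2022-12-01.
1st Thursday of January 2023: 2023-01-05.
1st Thursday of February 2023: 2023-02-02.
March 2023 — 1st Thursday is 2023-03-02.
1st Thursday of April 2023: 2023-04-06.
May 2023 — 1st Thursday is 2023-05-04.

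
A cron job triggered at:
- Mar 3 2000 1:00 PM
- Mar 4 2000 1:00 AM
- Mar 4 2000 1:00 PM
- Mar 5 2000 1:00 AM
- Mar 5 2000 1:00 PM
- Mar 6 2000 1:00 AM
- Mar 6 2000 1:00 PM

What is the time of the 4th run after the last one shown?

Spacing: 12, 12, 12, 12, 12, 12 h — constant 12 h.
Mar 6 2000 1:00 PM + 12 h = Mar 7 2000 1:00 AM.
Mar 7 2000 1:00 AM + 12 h = Mar 7 2000 1:00 PM.
Mar 7 2000 1:00 PM + 12 h = Mar 8 2000 1:00 AM.
Mar 8 2000 1:00 AM + 12 h = Mar 8 2000 1:00 PM.

Mar 8 2000 1:00 PM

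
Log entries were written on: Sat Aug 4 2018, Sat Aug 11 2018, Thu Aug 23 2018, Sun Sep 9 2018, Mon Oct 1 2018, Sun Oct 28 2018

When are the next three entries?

The spacing grows by 5 each time: 7, 12, 17, 22, 27 days.
Next gap: 32 days. Sun Oct 28 2018 + 32 days = Thu Nov 29 2018.
Next gap: 37 days. Thu Nov 29 2018 + 37 days = Sat Jan 5 2019.
Next gap: 42 days. Sat Jan 5 2019 + 42 days = Sat Feb 16 2019.

Thu Nov 29 2018, Sat Jan 5 2019, Sat Feb 16 2019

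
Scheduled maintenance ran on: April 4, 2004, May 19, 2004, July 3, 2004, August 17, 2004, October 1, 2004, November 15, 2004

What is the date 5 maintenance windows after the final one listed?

June 28, 2005

The spacing is 45, 45, 45, 45, 45 days — always 45 days.
November 15, 2004 + 45 days = December 30, 2004.
December 30, 2004 + 45 days = February 13, 2005.
February 13, 2005 + 45 days = March 30, 2005.
March 30, 2005 + 45 days = May 14, 2005.
May 14, 2005 + 45 days = June 28, 2005.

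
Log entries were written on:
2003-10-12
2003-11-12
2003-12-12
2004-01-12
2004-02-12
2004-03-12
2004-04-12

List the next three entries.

2004-05-12, 2004-06-12, 2004-07-12

Gaps: 31, 30, 31, 31, 29, 31 days — not constant. Every event is on the 12th of the month.
Pattern: the 12th of each month.
May 2004: 2004-05-12.
June 2004: 2004-06-12.
Next: July 2004 → 2004-07-12.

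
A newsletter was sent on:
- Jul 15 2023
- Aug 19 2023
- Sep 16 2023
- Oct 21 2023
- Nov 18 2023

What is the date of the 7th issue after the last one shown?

All dates are Saturdays, 35, 28, 35, 28 days apart.
Specifically, the 3rd Saturday of each month.
December 2023 — 3rd Saturday is Dec 16 2023.
January 2024 — 3rd Saturday is Jan 20 2024.
February 2024 — 3rd Saturday is Feb 17 2024.
March 2024 — 3rd Saturday is Mar 16 2024.
April 2024 — 3rd Saturday is Apr 20 2024.
May 2024 — 3rd Saturday is May 18 2024.
3rd Saturday of June 2024: Jun 15 2024.

Jun 15 2024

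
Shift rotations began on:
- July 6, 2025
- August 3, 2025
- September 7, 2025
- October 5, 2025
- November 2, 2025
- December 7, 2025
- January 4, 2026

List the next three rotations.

February 1, 2026; March 1, 2026; April 5, 2026

All dates are Sundays, 28, 35, 28, 28, 35, 28 days apart.
Specifically, the 1st Sunday of each month.
February 2026 — 1st Sunday is February 1, 2026.
March 2026 — 1st Sunday is March 1, 2026.
April 2026 — 1st Sunday is April 5, 2026.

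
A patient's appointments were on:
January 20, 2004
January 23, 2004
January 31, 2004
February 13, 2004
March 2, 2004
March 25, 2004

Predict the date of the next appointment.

The spacing grows by 5 each time: 3, 8, 13, 18, 23 days.
Next gap: 28 days. March 25, 2004 + 28 days = April 22, 2004.

April 22, 2004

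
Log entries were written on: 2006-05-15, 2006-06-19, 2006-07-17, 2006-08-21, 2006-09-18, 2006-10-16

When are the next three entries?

All dates are Mondays, 35, 28, 35, 28, 28 days apart.
Specifically, the 3rd Monday of each month.
November 2006 — 3rd Monday is 2006-11-20.
3rd Monday of December 2006: 2006-12-18.
3rd Monday of January 2007: 2007-01-15.

2006-11-20, 2006-12-18, 2007-01-15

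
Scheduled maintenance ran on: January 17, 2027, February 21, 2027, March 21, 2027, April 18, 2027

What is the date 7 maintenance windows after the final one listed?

November 21, 2027

All dates are Sundays, 35, 28, 28 days apart.
Specifically, the 3rd Sunday of each month.
3rd Sunday of May 2027: May 16, 2027.
3rd Sunday of June 2027: June 20, 2027.
3rd Sunday of July 2027: July 18, 2027.
August 2027 — 3rd Sunday is August 15, 2027.
September 2027 — 3rd Sunday is September 19, 2027.
October 2027 — 3rd Sunday is October 17, 2027.
3rd Sunday of November 2027: November 21, 2027.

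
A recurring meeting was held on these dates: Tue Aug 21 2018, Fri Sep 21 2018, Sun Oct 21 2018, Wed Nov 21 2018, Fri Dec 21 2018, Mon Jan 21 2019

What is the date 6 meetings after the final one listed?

Gaps: 31, 30, 31, 30, 31 days — not constant. Every event is on the 21st of the month.
Pattern: the 21st of each month.
February 2019: Thu Feb 21 2019.
Next: March 2019 → Thu Mar 21 2019.
April 2019: Sun Apr 21 2019.
Next: May 2019 → Tue May 21 2019.
June 2019: Fri Jun 21 2019.
July 2019: Sun Jul 21 2019.

Sun Jul 21 2019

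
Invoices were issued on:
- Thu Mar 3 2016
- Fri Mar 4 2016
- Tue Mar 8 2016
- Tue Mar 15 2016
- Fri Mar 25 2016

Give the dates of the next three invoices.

Intervals are 1, 4, 7, 10 days — an arithmetic progression with common difference 3.
Next gap: 13 days. Fri Mar 25 2016 + 13 days = Thu Apr 7 2016.
Next gap: 16 days. Thu Apr 7 2016 + 16 days = Sat Apr 23 2016.
Next gap: 19 days. Sat Apr 23 2016 + 19 days = Thu May 12 2016.

Thu Apr 7 2016, Sat Apr 23 2016, Thu May 12 2016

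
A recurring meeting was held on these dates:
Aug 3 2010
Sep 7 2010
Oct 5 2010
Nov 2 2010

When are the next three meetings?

Dec 7 2010, Jan 4 2011, Feb 1 2011

These are Tuesdays at 28- or 35-day spacing (35, 28, 28).
The pattern: 1st Tuesday of the month.
December 2010 — 1st Tuesday is Dec 7 2010.
1st Tuesday of January 2011: Jan 4 2011.
1st Tuesday of February 2011: Feb 1 2011.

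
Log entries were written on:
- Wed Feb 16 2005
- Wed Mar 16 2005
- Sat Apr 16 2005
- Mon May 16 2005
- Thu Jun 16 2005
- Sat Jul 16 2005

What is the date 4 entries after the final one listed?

Wed Nov 16 2005

Gaps: 28, 31, 30, 31, 30 days — not constant. Every event is on the 16th of the month.
Pattern: the 16th of each month.
Next: August 2005 → Tue Aug 16 2005.
September 2005: Fri Sep 16 2005.
Next: October 2005 → Sun Oct 16 2005.
November 2005: Wed Nov 16 2005.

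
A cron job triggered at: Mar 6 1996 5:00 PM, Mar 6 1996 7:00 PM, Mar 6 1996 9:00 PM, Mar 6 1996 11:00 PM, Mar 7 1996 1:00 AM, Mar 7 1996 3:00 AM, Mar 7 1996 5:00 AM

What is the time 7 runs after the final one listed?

Mar 7 1996 7:00 PM

Spacing: 2, 2, 2, 2, 2, 2 h — constant 2 h.
Mar 7 1996 5:00 AM + 2 h = Mar 7 1996 7:00 AM.
Mar 7 1996 7:00 AM + 2 h = Mar 7 1996 9:00 AM.
Mar 7 1996 9:00 AM + 2 h = Mar 7 1996 11:00 AM.
Mar 7 1996 11:00 AM + 2 h = Mar 7 1996 1:00 PM.
Mar 7 1996 1:00 PM + 2 h = Mar 7 1996 3:00 PM.
Mar 7 1996 3:00 PM + 2 h = Mar 7 1996 5:00 PM.
Mar 7 1996 5:00 PM + 2 h = Mar 7 1996 7:00 PM.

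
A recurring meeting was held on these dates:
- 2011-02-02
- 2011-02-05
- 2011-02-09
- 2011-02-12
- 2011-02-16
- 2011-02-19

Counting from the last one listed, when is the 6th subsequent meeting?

Every event lands on a Wednesday or Saturday (gaps cycle 3, 4, 3, 4, 3).
So the schedule is: every Wednesday and Saturday.
The following Wednesday is 2011-02-23.
Next Saturday: 2011-02-26.
The following Wednesday is 2011-03-02.
The following Saturday is 2011-03-05.
Next Wednesday: 2011-03-09.
The following Saturday is 2011-03-12.

2011-03-12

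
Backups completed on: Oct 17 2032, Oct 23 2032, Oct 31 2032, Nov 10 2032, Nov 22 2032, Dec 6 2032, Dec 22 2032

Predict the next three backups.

Jan 9 2033, Jan 29 2033, Feb 20 2033

Gaps: 6, 8, 10, 12, 14, 16 days — each gap is 2 larger than the previous one.
Next gap: 18 days. Dec 22 2032 + 18 days = Jan 9 2033.
Next gap: 20 days. Jan 9 2033 + 20 days = Jan 29 2033.
Next gap: 22 days. Jan 29 2033 + 22 days = Feb 20 2033.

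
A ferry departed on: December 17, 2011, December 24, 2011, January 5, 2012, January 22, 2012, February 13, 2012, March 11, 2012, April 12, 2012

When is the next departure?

The spacing grows by 5 each time: 7, 12, 17, 22, 27, 32 days.
Next gap: 37 days. April 12, 2012 + 37 days = May 19, 2012.

May 19, 2012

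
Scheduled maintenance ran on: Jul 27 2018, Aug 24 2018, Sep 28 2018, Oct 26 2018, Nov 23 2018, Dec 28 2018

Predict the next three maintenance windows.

Jan 25 2019, Feb 22 2019, Mar 22 2019

All dates are Fridays, 28, 35, 28, 28, 35 days apart.
Specifically, the 4th Friday of each month.
January 2019 — 4th Friday is Jan 25 2019.
February 2019 — 4th Friday is Feb 22 2019.
March 2019 — 4th Friday is Mar 22 2019.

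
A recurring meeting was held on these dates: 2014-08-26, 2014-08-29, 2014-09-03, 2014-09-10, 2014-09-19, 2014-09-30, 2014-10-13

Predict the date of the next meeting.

2014-10-28

Intervals are 3, 5, 7, 9, 11, 13 days — an arithmetic progression with common difference 2.
Next gap: 15 days. 2014-10-13 + 15 days = 2014-10-28.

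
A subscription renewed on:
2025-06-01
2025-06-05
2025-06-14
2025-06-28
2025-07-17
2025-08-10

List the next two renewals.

Gaps: 4, 9, 14, 19, 24 days — each gap is 5 larger than the previous one.
Next gap: 29 days. 2025-08-10 + 29 days = 2025-09-08.
Next gap: 34 days. 2025-09-08 + 34 days = 2025-10-12.

2025-09-08, 2025-10-12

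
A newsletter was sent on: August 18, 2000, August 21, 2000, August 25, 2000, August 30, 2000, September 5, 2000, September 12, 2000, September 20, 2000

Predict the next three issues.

September 29, 2000; October 9, 2000; October 20, 2000

The spacing grows by 1 each time: 3, 4, 5, 6, 7, 8 days.
Next gap: 9 days. September 20, 2000 + 9 days = September 29, 2000.
Next gap: 10 days. September 29, 2000 + 10 days = October 9, 2000.
Next gap: 11 days. October 9, 2000 + 11 days = October 20, 2000.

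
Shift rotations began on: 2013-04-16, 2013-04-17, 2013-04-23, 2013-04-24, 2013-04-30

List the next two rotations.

Gaps: 1, 6, 1, 6 days — not constant, but cyclic with period 2.
The events fall on every Tuesday and Wednesday.
The following Wednesday is 2013-05-01.
The following Tuesday is 2013-05-07.

2013-05-01, 2013-05-07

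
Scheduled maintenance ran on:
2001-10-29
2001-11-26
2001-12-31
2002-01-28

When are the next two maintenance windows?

All Mondays; the gaps (28, 35, 28) vary with month length.
This is the last Monday of each month.
February 2002 ends with Monday 2002-02-25.
March 2002 ends with Monday 2002-03-25.

2002-02-25, 2002-03-25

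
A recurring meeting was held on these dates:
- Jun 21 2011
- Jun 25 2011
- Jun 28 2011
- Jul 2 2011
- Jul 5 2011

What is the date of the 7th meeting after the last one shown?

Every event lands on a Tuesday or Saturday (gaps cycle 4, 3, 4, 3).
So the schedule is: every Tuesday and Saturday.
The following Saturday is Jul 9 2011.
The following Tuesday is Jul 12 2011.
Next Saturday: Jul 16 2011.
The following Tuesday is Jul 19 2011.
Next Saturday: Jul 23 2011.
Next Tuesday: Jul 26 2011.
The following Saturday is Jul 30 2011.

Jul 30 2011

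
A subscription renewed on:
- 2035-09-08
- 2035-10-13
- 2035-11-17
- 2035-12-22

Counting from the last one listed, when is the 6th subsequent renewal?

2036-07-19

Every event comes 35 days after the last (35, 35, 35).
2035-12-22 + 35 days = 2036-01-26.
2036-01-26 + 35 days = 2036-03-01.
2036-03-01 + 35 days = 2036-04-05.
2036-04-05 + 35 days = 2036-05-10.
2036-05-10 + 35 days = 2036-06-14.
2036-06-14 + 35 days = 2036-07-19.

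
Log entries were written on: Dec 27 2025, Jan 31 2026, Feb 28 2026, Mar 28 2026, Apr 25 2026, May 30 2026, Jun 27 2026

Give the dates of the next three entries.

Jul 25 2026, Aug 29 2026, Sep 26 2026

These are Saturdays with 35, 28, 28, 28, 35, 28-day gaps.
Each is the final Saturday of its month — Jan 31 2026 is past the 28th, so '4th Saturday' doesn't fit.
July 2026 ends with Saturday Jul 25 2026.
Last Saturday of August 2026: Aug 29 2026.
September 2026 ends with Saturday Sep 26 2026.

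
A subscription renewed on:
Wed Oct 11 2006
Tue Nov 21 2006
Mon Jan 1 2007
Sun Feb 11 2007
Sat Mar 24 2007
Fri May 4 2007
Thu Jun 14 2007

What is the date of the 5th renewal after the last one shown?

The spacing is 41, 41, 41, 41, 41, 41 days — always 41 days.
Thu Jun 14 2007 + 41 days = Wed Jul 25 2007.
Wed Jul 25 2007 + 41 days = Tue Sep 4 2007.
Tue Sep 4 2007 + 41 days = Mon Oct 15 2007.
Mon Oct 15 2007 + 41 days = Sun Nov 25 2007.
Sun Nov 25 2007 + 41 days = Sat Jan 5 2008.

Sat Jan 5 2008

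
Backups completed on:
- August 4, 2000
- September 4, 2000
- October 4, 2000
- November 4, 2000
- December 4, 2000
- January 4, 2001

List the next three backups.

February 4, 2001; March 4, 2001; April 4, 2001

The day-of-month is always 4 (31, 30, 31, 30, 31 days between events).
So this recurs on the 4th of each month.
February 2001: February 4, 2001.
Next: March 2001 → March 4, 2001.
Next: April 2001 → April 4, 2001.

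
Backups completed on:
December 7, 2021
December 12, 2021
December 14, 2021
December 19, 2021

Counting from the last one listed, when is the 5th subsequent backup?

January 4, 2022

Gaps: 5, 2, 5 days — not constant, but cyclic with period 2.
The events fall on every Tuesday and Sunday.
The following Tuesday is December 21, 2021.
Next Sunday: December 26, 2021.
Next Tuesday: December 28, 2021.
The following Sunday is January 2, 2022.
Next Tuesday: January 4, 2022.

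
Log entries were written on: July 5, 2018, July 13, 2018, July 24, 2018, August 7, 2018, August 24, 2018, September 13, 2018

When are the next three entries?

The spacing grows by 3 each time: 8, 11, 14, 17, 20 days.
Next gap: 23 days. September 13, 2018 + 23 days = October 6, 2018.
Next gap: 26 days. October 6, 2018 + 26 days = November 1, 2018.
Next gap: 29 days. November 1, 2018 + 29 days = November 30, 2018.

October 6, 2018; November 1, 2018; November 30, 2018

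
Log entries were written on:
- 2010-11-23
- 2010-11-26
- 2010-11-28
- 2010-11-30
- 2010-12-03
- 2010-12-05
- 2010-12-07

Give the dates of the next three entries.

The gap pattern 3, 2, 2, 3, 2, 2 repeats every 3 events.
These are the Tuesdays, Fridays and Sundays of each week.
The following Friday is 2010-12-10.
The following Sunday is 2010-12-12.
Next Tuesday: 2010-12-14.

2010-12-10, 2010-12-12, 2010-12-14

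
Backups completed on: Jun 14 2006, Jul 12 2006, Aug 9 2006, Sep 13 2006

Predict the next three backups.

Gaps: 28, 28, 35 days — a mix of 28 and 35. Every date is a Wednesday.
Each is the 2nd Wednesday of its month.
2nd Wednesday of October 2006: Oct 11 2006.
2nd Wednesday of November 2006: Nov 8 2006.
December 2006 — 2nd Wednesday is Dec 13 2006.

Oct 11 2006, Nov 8 2006, Dec 13 2006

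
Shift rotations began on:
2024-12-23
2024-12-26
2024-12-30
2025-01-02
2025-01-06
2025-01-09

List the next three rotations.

The gap pattern 3, 4, 3, 4, 3 repeats every 2 events.
These are the Mondays and Thursdays of each week.
Next Monday: 2025-01-13.
Next Thursday: 2025-01-16.
Next Monday: 2025-01-20.

2025-01-13, 2025-01-16, 2025-01-20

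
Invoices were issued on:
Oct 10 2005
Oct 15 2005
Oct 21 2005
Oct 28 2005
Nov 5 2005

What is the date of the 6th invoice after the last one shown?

Jan 13 2006

Gaps: 5, 6, 7, 8 days — each gap is 1 larger than the previous one.
Next gap: 9 days. Nov 5 2005 + 9 days = Nov 14 2005.
Next gap: 10 days. Nov 14 2005 + 10 days = Nov 24 2005.
Next gap: 11 days. Nov 24 2005 + 11 days = Dec 5 2005.
Next gap: 12 days. Dec 5 2005 + 12 days = Dec 17 2005.
Next gap: 13 days. Dec 17 2005 + 13 days = Dec 30 2005.
Next gap: 14 days. Dec 30 2005 + 14 days = Jan 13 2006.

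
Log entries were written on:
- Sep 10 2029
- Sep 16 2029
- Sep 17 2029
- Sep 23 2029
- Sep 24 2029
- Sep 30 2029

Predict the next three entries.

Oct 1 2029, Oct 7 2029, Oct 8 2029

Every event lands on a Monday or Sunday (gaps cycle 6, 1, 6, 1, 6).
So the schedule is: every Monday and Sunday.
The following Monday is Oct 1 2029.
Next Sunday: Oct 7 2029.
Next Monday: Oct 8 2029.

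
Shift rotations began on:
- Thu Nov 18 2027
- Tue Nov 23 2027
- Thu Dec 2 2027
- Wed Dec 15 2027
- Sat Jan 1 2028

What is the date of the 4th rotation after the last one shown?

Gaps: 5, 9, 13, 17 days — each gap is 4 larger than the previous one.
Next gap: 21 days. Sat Jan 1 2028 + 21 days = Sat Jan 22 2028.
Next gap: 25 days. Sat Jan 22 2028 + 25 days = Wed Feb 16 2028.
Next gap: 29 days. Wed Feb 16 2028 + 29 days = Thu Mar 16 2028.
Next gap: 33 days. Thu Mar 16 2028 + 33 days = Tue Apr 18 2028.

Tue Apr 18 2028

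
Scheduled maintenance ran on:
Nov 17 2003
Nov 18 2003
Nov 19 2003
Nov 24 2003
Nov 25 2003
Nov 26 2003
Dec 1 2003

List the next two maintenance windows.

Dec 2 2003, Dec 3 2003

Every event lands on a Monday or Tuesday or Wednesday (gaps cycle 1, 1, 5, 1, 1, 5).
So the schedule is: every Monday, Tuesday and Wednesday.
Next Tuesday: Dec 2 2003.
Next Wednesday: Dec 3 2003.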